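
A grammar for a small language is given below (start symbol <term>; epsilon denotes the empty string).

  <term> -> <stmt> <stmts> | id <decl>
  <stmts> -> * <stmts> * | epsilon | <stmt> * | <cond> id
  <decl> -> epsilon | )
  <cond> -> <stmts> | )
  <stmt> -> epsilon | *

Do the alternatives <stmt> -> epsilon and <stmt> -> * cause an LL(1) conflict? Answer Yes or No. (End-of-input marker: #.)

Yes

FIRST(epsilon) = { epsilon } and FIRST(*) = { * }.
The first alternative is nullable and FOLLOW(<stmt>) = { #, ), *, id } shares * with FIRST of the second — conflict.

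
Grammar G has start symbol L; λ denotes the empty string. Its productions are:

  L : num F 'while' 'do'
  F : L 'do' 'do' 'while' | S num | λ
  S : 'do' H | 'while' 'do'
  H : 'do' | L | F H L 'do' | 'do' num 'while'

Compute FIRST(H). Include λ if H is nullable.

H : 'do' contributes {'do'}.
From H : L: add FIRST(L) = { num }.
From H : F H L 'do': F nullable, take FIRST(F) ∪ FIRST(H) = { 'do', 'while', num }.
H : 'do' num 'while' contributes {'do'}.
Union: FIRST(H) = { 'do', 'while', num }.

{ 'do', 'while', num }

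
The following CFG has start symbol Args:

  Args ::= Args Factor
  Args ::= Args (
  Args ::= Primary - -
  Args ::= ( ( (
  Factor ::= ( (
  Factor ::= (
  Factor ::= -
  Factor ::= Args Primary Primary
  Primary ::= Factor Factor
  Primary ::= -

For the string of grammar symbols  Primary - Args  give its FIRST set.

{ (, - }

Add FIRST(Primary) = { (, - }; Primary is not nullable, stop.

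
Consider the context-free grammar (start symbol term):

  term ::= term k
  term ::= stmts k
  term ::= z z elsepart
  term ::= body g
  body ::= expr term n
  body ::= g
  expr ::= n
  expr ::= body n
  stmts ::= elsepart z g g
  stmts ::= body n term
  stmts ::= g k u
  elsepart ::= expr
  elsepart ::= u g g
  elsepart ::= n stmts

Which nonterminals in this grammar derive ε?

No nonterminal has an empty production or an RHS whose symbols are all nullable.

{ } (none)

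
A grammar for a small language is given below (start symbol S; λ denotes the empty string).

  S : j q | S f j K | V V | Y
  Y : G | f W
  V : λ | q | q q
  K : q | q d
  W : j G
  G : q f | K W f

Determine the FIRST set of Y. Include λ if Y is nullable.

{ f, q }

From Y : G: add FIRST(G) = { q }.
Y : f W contributes {f}.
Union: FIRST(Y) = { f, q }.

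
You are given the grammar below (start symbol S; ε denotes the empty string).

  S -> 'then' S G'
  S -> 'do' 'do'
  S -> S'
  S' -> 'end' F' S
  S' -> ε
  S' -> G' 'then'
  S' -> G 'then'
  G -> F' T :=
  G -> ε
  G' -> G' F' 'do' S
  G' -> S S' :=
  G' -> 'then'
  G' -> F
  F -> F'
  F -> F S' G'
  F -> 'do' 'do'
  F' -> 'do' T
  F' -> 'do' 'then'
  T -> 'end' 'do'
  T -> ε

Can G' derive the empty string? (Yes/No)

No

Nullable nonterminals: G, S, S', T.
No production of G' has an RHS whose symbols are all nullable, so G' is not nullable.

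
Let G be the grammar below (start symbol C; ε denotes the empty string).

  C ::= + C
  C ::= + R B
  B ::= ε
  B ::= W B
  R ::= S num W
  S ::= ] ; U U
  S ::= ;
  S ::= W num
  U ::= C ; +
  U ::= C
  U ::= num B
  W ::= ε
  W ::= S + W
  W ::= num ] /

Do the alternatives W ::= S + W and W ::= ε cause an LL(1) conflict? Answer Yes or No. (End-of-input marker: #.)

FIRST(S + W) = { ;, ], num } and FIRST(ε) = { ε }.
The second alternative is nullable and FOLLOW(W) = { #, +, ;, ], num } shares ; with FIRST of the first — conflict.

Yes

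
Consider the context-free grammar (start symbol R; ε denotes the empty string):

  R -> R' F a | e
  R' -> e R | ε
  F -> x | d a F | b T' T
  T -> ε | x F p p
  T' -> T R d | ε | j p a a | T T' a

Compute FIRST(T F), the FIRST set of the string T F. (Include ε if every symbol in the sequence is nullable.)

Add FIRST(T)\{ε} = { x }; T is nullable, continue.
Add FIRST(F) = { b, d, x }; F is not nullable, stop.

{ b, d, x }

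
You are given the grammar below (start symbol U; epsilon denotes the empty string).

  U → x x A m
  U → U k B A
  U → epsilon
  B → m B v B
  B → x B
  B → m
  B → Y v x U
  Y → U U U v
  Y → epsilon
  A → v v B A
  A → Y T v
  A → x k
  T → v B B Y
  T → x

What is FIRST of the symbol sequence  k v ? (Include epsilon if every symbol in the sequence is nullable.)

k is a terminal; add {k} and stop.

{ k }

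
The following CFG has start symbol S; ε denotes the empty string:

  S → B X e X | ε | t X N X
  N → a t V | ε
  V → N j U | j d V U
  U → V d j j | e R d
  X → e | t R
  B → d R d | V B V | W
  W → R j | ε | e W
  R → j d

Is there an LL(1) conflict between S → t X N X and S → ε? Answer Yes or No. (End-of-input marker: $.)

FIRST(t X N X) = { t } and FIRST(ε) = { ε }.
The second is nullable but FOLLOW(S) = { $ } is disjoint from FIRST of the first.

No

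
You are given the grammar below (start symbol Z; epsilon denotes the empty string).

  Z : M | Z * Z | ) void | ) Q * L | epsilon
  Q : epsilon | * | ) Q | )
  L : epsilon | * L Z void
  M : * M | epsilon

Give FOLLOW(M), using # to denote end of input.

In Z : M: M is at the end, add FOLLOW(Z) = { #, *, void }.
In M : * M: M is at the end, add FOLLOW(M) = { #, *, void }.
Union: FOLLOW(M) = { #, *, void }.

{ #, *, void }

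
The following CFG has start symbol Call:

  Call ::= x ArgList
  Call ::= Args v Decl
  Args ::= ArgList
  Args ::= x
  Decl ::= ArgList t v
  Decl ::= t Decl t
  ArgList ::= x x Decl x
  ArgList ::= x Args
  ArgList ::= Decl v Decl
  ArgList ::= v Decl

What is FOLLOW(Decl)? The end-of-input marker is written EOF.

{ EOF, t, v, x }

In Call ::= Args v Decl: Decl is at the end, add FOLLOW(Call) = { EOF }.
In Decl ::= t Decl t: add FIRST(t) = { t }.
In ArgList ::= x x Decl x: add FIRST(x) = { x }.
In ArgList ::= Decl v Decl: add FIRST(v Decl) = { v }.
In ArgList ::= Decl v Decl: Decl is at the end, add FOLLOW(ArgList) = { EOF, t, v }.
In ArgList ::= v Decl: Decl is at the end, add FOLLOW(ArgList) = { EOF, t, v }.
Union: FOLLOW(Decl) = { EOF, t, v, x }.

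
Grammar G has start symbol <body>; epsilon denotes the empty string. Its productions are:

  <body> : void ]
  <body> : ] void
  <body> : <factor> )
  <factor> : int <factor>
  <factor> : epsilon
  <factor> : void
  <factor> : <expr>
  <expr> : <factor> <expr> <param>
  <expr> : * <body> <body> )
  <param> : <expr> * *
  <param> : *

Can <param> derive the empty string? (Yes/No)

Nullable nonterminals: <factor>.
No production of <param> has an RHS whose symbols are all nullable, so <param> is not nullable.

No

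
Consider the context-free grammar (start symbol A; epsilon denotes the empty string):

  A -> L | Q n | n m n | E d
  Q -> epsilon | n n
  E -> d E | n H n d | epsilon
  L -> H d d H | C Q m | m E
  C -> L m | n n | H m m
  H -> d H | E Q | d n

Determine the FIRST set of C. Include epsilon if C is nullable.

{ d, m, n }

From C -> L m: add FIRST(L) = { d, m, n }.
C -> n n contributes {n}.
From C -> H m m: H nullable, take FIRST(H) ∪ {m} = { d, m, n }.
Union: FIRST(C) = { d, m, n }.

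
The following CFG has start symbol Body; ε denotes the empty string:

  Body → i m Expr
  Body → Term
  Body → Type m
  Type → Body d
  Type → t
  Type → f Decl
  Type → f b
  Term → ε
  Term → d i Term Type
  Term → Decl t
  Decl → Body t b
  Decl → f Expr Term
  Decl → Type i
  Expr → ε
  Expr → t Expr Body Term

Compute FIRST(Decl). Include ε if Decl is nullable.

{ d, f, i, t }

From Decl → Body t b: Body nullable, take FIRST(Body) ∪ {t} = { d, f, i, t }.
Decl → f Expr Term contributes {f}.
From Decl → Type i: add FIRST(Type) = { d, f, i, t }.
Union: FIRST(Decl) = { d, f, i, t }.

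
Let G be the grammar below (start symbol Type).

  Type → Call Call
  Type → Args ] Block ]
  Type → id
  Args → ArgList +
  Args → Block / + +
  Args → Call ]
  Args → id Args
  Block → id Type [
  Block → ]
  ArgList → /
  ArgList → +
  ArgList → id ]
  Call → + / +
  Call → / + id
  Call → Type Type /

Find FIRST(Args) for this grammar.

From Args → ArgList +: add FIRST(ArgList) = { +, /, id }.
From Args → Block / + +: add FIRST(Block) = { ], id }.
From Args → Call ]: add FIRST(Call) = { +, /, ], id }.
Args → id Args contributes {id}.
Union: FIRST(Args) = { +, /, ], id }.

{ +, /, ], id }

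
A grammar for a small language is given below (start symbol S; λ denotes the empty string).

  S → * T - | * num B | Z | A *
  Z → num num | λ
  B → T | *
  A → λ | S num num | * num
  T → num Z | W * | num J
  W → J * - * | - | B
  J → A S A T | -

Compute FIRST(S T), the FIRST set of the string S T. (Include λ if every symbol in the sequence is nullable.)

Add FIRST(S)\{λ} = { *, num }; S is nullable, continue.
Add FIRST(T) = { *, -, num }; T is not nullable, stop.

{ *, -, num }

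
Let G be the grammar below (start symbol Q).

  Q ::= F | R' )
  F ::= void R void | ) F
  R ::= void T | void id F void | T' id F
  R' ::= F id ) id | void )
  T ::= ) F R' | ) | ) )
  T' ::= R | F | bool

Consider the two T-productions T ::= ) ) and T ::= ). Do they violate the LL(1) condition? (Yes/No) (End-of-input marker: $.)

FIRST() )) = { ) } and FIRST()) = { ) }.
Both contain ), so the two alternatives are not disjoint — LL(1) conflict.

Yes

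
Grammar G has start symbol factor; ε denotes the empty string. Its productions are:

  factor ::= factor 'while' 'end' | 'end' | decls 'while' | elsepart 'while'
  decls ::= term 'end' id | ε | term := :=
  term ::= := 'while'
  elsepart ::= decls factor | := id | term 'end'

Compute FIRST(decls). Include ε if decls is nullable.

{ :=, ε }

From decls ::= term 'end' id: add FIRST(term) = { := }.
decls ::= ε contributes ε.
From decls ::= term := :=: add FIRST(term) = { := }.
Union: FIRST(decls) = { :=, ε }.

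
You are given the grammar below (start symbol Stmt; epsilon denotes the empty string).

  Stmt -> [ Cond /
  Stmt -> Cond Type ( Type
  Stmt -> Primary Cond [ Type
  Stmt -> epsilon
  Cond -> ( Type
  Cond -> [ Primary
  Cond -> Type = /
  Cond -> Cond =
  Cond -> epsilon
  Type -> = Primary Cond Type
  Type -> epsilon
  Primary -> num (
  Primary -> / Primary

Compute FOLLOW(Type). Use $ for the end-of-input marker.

{ $, (, /, =, [ }

In Stmt -> Cond Type ( Type: add FIRST(( Type) = { ( }.
In Stmt -> Cond Type ( Type: Type is at the end, add FOLLOW(Stmt) = { $ }.
In Stmt -> Primary Cond [ Type: Type is at the end, add FOLLOW(Stmt) = { $ }.
In Cond -> ( Type: Type is at the end, add FOLLOW(Cond) = { $, (, /, =, [ }.
In Cond -> Type = /: add FIRST(= /) = { = }.
In Type -> = Primary Cond Type: Type is at the end, add FOLLOW(Type) = { $, (, /, =, [ }.
Union: FOLLOW(Type) = { $, (, /, =, [ }.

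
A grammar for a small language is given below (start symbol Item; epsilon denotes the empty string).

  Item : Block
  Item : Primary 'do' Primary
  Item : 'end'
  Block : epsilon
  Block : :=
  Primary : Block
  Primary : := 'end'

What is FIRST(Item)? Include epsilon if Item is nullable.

{ 'do', 'end', :=, epsilon }

From Item : Block: add FIRST(Block) = { :=, epsilon } (including epsilon since Block is nullable).
From Item : Primary 'do' Primary: Primary nullable, take FIRST(Primary) ∪ {'do'} = { 'do', := }.
Item : 'end' contributes {'end'}.
Union: FIRST(Item) = { 'do', 'end', :=, epsilon }.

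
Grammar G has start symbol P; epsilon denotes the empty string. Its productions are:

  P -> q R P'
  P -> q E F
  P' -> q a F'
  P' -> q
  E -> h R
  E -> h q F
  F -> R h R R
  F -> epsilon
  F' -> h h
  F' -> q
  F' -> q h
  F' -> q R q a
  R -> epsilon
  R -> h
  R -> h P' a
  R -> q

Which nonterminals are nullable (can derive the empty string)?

Directly nullable (have an epsilon-production): F, R.
No other nonterminal has a production whose RHS symbols are all nullable.

{ F, R }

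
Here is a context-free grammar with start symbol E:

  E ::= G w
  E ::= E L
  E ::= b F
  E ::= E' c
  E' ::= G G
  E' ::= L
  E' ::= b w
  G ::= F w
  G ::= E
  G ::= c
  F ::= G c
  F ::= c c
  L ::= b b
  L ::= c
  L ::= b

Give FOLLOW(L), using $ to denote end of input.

{ $, b, c, w }

In E ::= E L: L is at the end, add FOLLOW(E) = { $, b, c, w }.
In E' ::= L: L is at the end, add FOLLOW(E') = { c }.
Union: FOLLOW(L) = { $, b, c, w }.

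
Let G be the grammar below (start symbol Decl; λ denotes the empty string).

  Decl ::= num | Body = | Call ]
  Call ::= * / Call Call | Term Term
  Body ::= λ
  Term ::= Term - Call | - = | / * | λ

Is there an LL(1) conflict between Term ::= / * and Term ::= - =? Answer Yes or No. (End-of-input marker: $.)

FIRST(/ *) = { / } and FIRST(- =) = { - }.
The FIRST sets are disjoint and neither alternative is nullable — no conflict.

No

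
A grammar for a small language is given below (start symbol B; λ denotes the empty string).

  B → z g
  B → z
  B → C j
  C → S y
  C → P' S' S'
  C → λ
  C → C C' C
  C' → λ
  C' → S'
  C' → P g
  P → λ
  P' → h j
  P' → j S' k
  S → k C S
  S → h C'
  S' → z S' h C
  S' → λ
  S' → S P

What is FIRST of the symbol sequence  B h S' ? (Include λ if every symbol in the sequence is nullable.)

{ g, h, j, k, z }

Add FIRST(B) = { g, h, j, k, z }; B is not nullable, stop.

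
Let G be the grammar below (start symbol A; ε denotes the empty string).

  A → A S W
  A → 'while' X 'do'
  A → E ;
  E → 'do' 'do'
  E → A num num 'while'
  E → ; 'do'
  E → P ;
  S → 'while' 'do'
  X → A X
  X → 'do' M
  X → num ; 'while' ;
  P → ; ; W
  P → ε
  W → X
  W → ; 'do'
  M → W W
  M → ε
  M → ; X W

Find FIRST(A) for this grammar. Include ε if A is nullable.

From A → A S W: add FIRST(A) = { 'do', 'while', ; }.
A → 'while' X 'do' contributes {'while'}.
From A → E ;: add FIRST(E) = { 'do', 'while', ; }.
Union: FIRST(A) = { 'do', 'while', ; }.

{ 'do', 'while', ; }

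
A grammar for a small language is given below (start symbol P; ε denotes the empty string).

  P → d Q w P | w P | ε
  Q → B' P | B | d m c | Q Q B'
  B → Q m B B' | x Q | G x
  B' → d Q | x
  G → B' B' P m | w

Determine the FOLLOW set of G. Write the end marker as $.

In B → G x: add FIRST(x) = { x }.
Union: FOLLOW(G) = { x }.

{ x }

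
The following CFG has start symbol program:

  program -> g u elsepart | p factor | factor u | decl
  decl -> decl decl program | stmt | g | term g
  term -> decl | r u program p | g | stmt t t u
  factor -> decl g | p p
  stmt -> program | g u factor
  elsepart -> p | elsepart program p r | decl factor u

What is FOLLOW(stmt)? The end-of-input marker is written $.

{ $, g, p, r, t }

In decl -> stmt: stmt is at the end, add FOLLOW(decl) = { $, g, p, r, t }.
In term -> stmt t t u: add FIRST(t t u) = { t }.
Union: FOLLOW(stmt) = { $, g, p, r, t }.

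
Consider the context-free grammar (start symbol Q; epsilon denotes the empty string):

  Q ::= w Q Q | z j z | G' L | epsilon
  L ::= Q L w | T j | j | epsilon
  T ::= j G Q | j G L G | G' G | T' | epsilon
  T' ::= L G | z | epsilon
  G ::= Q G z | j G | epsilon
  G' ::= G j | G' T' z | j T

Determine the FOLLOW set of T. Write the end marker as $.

{ $, j, w, z }

In L ::= T j: add FIRST(j) = { j }.
In G' ::= j T: T is at the end, add FOLLOW(G') = { $, j, w, z }.
Union: FOLLOW(T) = { $, j, w, z }.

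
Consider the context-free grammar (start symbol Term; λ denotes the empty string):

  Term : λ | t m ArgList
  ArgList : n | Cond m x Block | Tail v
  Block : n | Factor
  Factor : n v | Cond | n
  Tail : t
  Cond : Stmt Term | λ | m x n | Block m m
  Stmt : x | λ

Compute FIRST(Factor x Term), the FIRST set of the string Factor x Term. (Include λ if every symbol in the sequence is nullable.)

{ m, n, t, x }

Add FIRST(Factor)\{λ} = { m, n, t, x }; Factor is nullable, continue.
x is a terminal; add {x} and stop.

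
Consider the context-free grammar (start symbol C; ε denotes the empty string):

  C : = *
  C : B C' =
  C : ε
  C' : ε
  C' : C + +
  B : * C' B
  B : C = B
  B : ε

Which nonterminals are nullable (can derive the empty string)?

{ B, C, C' }

Directly nullable (have an ε-production): C, C', B.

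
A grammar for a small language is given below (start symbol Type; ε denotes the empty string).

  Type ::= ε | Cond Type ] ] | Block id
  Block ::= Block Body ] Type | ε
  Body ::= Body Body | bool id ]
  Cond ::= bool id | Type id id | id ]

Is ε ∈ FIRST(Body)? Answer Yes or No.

No

Nullable nonterminals: Block, Type.
No production of Body has an RHS whose symbols are all nullable, so Body is not nullable.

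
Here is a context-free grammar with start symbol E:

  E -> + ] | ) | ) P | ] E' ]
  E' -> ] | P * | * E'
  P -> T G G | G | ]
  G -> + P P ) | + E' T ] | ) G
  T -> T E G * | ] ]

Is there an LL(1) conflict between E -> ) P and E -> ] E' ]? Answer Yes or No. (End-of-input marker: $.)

FIRST() P) = { ) } and FIRST(] E' ]) = { ] }.
The FIRST sets are disjoint and neither alternative is nullable — no conflict.

No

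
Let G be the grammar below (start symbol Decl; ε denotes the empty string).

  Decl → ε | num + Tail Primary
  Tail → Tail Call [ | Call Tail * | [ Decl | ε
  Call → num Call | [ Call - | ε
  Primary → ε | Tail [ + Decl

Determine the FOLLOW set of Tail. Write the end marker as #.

{ #, *, [, num }

In Decl → num + Tail Primary: add FIRST(Primary)\{ε} = { *, [, num }.
  Since Primary is nullable, also add FOLLOW(Decl) = { #, *, [, num }.
In Tail → Tail Call [: add FIRST(Call [) = { [, num }.
In Tail → Call Tail *: add FIRST(*) = { * }.
In Primary → Tail [ + Decl: add FIRST([ + Decl) = { [ }.
Union: FOLLOW(Tail) = { #, *, [, num }.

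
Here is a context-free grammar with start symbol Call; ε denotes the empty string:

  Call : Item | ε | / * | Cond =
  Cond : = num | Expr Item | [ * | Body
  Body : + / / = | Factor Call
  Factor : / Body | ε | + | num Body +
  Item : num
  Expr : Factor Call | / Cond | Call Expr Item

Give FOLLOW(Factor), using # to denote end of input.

In Body : Factor Call: add FIRST(Call)\{ε} = { +, /, =, [, num }.
  Since Call is nullable, also add FOLLOW(Body) = { +, /, =, [, num }.
In Expr : Factor Call: add FIRST(Call)\{ε} = { +, /, =, [, num }.
  Since Call is nullable, also add FOLLOW(Expr) = { num }.
Union: FOLLOW(Factor) = { +, /, =, [, num }.

{ +, /, =, [, num }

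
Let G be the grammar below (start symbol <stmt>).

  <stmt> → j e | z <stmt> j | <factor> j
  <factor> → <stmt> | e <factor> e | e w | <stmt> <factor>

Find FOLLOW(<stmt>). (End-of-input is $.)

<stmt> is the start symbol, so $ ∈ FOLLOW(<stmt>).
In <stmt> → z <stmt> j: add FIRST(j) = { j }.
In <factor> → <stmt>: <stmt> is at the end, add FOLLOW(<factor>) = { e, j }.
In <factor> → <stmt> <factor>: add FIRST(<factor>) = { e, j, z }.
Union: FOLLOW(<stmt>) = { $, e, j, z }.

{ $, e, j, z }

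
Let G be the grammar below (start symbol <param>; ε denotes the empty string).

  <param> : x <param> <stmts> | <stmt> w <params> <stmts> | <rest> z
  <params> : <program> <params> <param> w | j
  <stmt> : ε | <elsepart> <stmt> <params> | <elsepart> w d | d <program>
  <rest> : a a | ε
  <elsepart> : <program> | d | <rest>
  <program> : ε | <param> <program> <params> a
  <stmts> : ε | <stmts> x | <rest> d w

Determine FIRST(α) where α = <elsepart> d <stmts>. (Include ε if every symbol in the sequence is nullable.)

Add FIRST(<elsepart>)\{ε} = { a, d, j, w, x, z }; <elsepart> is nullable, continue.
d is a terminal; add {d} and stop.

{ a, d, j, w, x, z }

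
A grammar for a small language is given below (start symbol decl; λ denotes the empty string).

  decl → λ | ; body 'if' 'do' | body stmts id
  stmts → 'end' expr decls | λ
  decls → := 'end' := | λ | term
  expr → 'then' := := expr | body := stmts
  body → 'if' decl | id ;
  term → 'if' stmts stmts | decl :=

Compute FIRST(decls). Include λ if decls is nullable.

decls → := 'end' := contributes {:=}.
decls → λ contributes λ.
From decls → term: add FIRST(term) = { 'if', :=, ;, id }.
Union: FIRST(decls) = { 'if', :=, ;, id, λ }.

{ 'if', :=, ;, id, λ }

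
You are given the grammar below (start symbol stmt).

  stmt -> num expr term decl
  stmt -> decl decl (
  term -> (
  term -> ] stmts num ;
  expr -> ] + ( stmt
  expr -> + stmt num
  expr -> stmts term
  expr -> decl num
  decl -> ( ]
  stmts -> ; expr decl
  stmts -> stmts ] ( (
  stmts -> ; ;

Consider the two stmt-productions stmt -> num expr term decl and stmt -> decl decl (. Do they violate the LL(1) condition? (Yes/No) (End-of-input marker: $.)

FIRST(num expr term decl) = { num } and FIRST(decl decl () = { ( }.
The FIRST sets are disjoint and neither alternative is nullable — no conflict.

No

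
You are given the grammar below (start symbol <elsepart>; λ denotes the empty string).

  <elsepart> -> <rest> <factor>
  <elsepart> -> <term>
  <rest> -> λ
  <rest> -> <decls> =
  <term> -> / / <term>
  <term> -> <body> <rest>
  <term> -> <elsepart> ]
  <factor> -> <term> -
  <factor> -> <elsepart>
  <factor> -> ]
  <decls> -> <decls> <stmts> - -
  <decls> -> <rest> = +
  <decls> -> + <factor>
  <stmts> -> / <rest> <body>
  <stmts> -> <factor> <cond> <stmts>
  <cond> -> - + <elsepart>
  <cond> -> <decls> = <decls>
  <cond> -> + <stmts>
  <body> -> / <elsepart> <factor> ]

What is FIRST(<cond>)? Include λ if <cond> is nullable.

<cond> -> - + <elsepart> contributes {-}.
From <cond> -> <decls> = <decls>: add FIRST(<decls>) = { +, = }.
<cond> -> + <stmts> contributes {+}.
Union: FIRST(<cond>) = { +, -, = }.

{ +, -, = }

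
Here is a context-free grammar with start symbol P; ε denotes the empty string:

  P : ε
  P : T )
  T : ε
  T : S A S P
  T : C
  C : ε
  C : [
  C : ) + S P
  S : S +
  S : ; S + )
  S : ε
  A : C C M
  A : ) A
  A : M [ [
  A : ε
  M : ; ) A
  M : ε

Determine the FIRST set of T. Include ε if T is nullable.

T : ε contributes ε.
From T : S A S P: S, A, S, P nullable, take FIRST(S) ∪ FIRST(A) ∪ FIRST(S) ∪ FIRST(P) = { ), +, ;, [ }; also ε since the whole RHS is nullable.
From T : C: add FIRST(C) = { ), [, ε } (including ε since C is nullable).
Union: FIRST(T) = { ), +, ;, [, ε }.

{ ), +, ;, [, ε }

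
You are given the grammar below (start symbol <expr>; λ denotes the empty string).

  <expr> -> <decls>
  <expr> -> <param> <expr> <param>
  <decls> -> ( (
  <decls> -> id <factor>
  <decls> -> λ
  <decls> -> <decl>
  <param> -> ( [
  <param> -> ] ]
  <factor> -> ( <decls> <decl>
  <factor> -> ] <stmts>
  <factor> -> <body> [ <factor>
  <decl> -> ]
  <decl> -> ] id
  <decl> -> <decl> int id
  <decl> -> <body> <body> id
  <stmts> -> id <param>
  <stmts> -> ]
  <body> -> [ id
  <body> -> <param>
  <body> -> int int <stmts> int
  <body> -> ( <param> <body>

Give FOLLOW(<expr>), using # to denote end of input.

<expr> is the start symbol, so # ∈ FOLLOW(<expr>).
In <expr> -> <param> <expr> <param>: add FIRST(<param>) = { (, ] }.
Union: FOLLOW(<expr>) = { #, (, ] }.

{ #, (, ] }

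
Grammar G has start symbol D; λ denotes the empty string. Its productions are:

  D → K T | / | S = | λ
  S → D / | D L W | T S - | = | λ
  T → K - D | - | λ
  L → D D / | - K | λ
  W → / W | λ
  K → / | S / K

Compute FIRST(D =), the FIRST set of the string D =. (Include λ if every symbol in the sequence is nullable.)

Add FIRST(D)\{λ} = { -, /, = }; D is nullable, continue.
= is a terminal; add {=} and stop.

{ -, /, = }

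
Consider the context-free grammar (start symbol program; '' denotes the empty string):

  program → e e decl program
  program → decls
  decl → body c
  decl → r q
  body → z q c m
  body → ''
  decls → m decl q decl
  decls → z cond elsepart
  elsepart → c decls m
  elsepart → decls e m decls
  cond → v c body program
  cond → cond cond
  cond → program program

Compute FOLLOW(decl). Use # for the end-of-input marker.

In program → e e decl program: add FIRST(program) = { e, m, z }.
In decls → m decl q decl: add FIRST(q decl) = { q }.
In decls → m decl q decl: decl is at the end, add FOLLOW(decls) = { #, c, e, m, v, z }.
Union: FOLLOW(decl) = { #, c, e, m, q, v, z }.

{ #, c, e, m, q, v, z }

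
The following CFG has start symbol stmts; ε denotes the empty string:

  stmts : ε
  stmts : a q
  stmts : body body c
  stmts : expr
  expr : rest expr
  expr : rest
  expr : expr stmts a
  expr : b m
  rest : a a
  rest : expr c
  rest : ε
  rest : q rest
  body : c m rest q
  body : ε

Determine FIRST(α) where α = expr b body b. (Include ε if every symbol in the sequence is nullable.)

Add FIRST(expr)\{ε} = { a, b, c, q }; expr is nullable, continue.
b is a terminal; add {b} and stop.

{ a, b, c, q }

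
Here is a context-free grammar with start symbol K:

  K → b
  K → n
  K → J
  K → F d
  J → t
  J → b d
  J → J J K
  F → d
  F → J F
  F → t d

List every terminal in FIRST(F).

{ b, d, t }

F → d contributes {d}.
From F → J F: add FIRST(J) = { b, t }.
F → t d contributes {t}.
Union: FIRST(F) = { b, d, t }.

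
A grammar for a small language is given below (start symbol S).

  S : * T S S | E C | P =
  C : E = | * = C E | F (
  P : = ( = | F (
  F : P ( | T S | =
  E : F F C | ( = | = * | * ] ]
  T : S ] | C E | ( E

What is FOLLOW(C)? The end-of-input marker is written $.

{ $, (, *, =, ] }

In S : E C: C is at the end, add FOLLOW(S) = { $, (, *, =, ] }.
In C : * = C E: add FIRST(E) = { (, *, = }.
In E : F F C: C is at the end, add FOLLOW(E) = { $, (, *, =, ] }.
In T : C E: add FIRST(E) = { (, *, = }.
Union: FOLLOW(C) = { $, (, *, =, ] }.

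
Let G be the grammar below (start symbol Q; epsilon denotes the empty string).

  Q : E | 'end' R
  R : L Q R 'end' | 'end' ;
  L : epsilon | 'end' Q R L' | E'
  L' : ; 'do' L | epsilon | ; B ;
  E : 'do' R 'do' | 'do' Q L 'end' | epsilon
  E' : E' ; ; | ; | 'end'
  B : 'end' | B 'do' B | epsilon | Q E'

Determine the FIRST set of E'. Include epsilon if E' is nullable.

{ 'end', ; }

From E' : E' ; ;: add FIRST(E') = { 'end', ; }.
E' : ; contributes {;}.
E' : 'end' contributes {'end'}.
Union: FIRST(E') = { 'end', ; }.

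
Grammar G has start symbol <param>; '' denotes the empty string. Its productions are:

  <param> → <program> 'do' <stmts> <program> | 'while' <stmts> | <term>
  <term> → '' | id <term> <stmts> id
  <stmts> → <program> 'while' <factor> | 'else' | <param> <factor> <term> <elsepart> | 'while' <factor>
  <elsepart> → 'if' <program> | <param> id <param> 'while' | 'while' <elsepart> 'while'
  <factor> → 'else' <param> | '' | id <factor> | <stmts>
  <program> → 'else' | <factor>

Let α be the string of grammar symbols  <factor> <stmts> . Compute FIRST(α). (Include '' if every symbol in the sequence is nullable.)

Add FIRST(<factor>)\{''} = { 'do', 'else', 'if', 'while', id }; <factor> is nullable, continue.
Add FIRST(<stmts>) = { 'do', 'else', 'if', 'while', id }; <stmts> is not nullable, stop.

{ 'do', 'else', 'if', 'while', id }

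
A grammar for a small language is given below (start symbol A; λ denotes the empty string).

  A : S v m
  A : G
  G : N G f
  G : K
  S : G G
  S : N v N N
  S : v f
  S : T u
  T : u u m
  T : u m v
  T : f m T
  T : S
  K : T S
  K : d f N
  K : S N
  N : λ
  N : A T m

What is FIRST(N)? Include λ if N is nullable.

{ d, f, u, v, λ }

N : λ contributes λ.
From N : A T m: add FIRST(A) = { d, f, u, v }.
Union: FIRST(N) = { d, f, u, v, λ }.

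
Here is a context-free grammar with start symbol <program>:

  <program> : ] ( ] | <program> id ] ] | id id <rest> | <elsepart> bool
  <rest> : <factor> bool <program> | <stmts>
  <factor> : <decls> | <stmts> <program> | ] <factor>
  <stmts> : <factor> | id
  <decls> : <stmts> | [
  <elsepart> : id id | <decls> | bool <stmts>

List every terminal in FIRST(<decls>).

From <decls> : <stmts>: add FIRST(<stmts>) = { [, ], id }.
<decls> : [ contributes {[}.
Union: FIRST(<decls>) = { [, ], id }.

{ [, ], id }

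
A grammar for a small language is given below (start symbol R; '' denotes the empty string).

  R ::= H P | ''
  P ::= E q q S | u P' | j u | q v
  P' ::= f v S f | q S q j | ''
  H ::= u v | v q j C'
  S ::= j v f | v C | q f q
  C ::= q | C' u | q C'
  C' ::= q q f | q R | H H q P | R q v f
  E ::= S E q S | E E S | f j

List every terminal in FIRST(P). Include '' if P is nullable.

From P ::= E q q S: add FIRST(E) = { f, j, q, v }.
P ::= u P' contributes {u}.
P ::= j u contributes {j}.
P ::= q v contributes {q}.
Union: FIRST(P) = { f, j, q, u, v }.

{ f, j, q, u, v }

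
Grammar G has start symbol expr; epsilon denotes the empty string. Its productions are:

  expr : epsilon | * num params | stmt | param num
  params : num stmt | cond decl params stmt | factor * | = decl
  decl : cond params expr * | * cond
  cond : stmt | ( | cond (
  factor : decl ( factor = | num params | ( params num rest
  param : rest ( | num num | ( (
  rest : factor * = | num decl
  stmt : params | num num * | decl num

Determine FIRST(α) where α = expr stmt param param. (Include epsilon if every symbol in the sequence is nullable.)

{ (, *, =, num }

Add FIRST(expr)\{epsilon} = { (, *, =, num }; expr is nullable, continue.
Add FIRST(stmt) = { (, *, =, num }; stmt is not nullable, stop.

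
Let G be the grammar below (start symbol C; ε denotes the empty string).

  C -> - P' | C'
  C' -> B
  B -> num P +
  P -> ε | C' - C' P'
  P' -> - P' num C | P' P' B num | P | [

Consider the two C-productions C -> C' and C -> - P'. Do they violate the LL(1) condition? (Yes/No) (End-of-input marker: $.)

No

FIRST(C') = { num } and FIRST(- P') = { - }.
The FIRST sets are disjoint and neither alternative is nullable — no conflict.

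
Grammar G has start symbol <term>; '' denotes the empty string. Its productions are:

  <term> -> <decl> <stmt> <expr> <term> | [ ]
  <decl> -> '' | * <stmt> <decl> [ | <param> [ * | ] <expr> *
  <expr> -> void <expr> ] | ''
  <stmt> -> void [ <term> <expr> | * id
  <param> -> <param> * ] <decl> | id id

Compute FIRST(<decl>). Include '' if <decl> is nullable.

<decl> -> '' contributes ''.
<decl> -> * <stmt> <decl> [ contributes {*}.
From <decl> -> <param> [ *: add FIRST(<param>) = { id }.
<decl> -> ] <expr> * contributes {]}.
Union: FIRST(<decl>) = { *, ], id, '' }.

{ *, ], id, '' }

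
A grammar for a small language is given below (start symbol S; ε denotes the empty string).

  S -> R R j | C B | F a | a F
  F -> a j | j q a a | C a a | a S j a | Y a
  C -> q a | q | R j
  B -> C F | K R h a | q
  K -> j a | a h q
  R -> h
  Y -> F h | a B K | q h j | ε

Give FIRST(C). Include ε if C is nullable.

C -> q a contributes {q}.
C -> q contributes {q}.
From C -> R j: add FIRST(R) = { h }.
Union: FIRST(C) = { h, q }.

{ h, q }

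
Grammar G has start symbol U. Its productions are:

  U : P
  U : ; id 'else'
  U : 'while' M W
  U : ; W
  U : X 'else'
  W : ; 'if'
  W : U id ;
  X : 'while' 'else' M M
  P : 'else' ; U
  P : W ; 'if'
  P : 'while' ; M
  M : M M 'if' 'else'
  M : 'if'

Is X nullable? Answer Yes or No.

No nonterminal in this grammar is nullable.
No production of X has an RHS whose symbols are all nullable, so X is not nullable.

No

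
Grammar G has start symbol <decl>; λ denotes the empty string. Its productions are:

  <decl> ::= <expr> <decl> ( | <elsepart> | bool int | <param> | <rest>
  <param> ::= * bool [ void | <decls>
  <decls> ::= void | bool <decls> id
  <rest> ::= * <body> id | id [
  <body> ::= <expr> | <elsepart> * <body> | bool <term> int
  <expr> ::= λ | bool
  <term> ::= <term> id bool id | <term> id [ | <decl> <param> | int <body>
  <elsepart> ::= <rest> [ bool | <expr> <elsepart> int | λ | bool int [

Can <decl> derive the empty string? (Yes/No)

<decl> ::= <elsepart> and each of <elsepart> is nullable, so <decl> ⇒* λ.

Yes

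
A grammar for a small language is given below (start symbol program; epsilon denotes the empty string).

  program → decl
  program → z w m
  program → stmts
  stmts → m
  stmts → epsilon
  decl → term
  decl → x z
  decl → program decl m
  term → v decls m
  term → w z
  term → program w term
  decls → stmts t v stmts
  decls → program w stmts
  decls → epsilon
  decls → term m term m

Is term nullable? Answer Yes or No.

No

Nullable nonterminals: decls, program, stmts.
No production of term has an RHS whose symbols are all nullable, so term is not nullable.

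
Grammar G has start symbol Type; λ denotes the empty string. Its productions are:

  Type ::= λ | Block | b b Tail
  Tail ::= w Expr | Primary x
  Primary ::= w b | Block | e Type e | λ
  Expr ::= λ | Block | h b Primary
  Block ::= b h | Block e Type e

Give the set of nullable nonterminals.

Directly nullable (have an λ-production): Type, Primary, Expr.
No other nonterminal has a production whose RHS symbols are all nullable.

{ Expr, Primary, Type }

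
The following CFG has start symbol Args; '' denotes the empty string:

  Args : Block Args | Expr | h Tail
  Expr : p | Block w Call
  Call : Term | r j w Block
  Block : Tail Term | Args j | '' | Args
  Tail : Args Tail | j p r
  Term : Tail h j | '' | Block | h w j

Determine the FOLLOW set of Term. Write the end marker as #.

In Call : Term: Term is at the end, add FOLLOW(Call) = { #, h, j, p, w }.
In Block : Tail Term: Term is at the end, add FOLLOW(Block) = { #, h, j, p, w }.
Union: FOLLOW(Term) = { #, h, j, p, w }.

{ #, h, j, p, w }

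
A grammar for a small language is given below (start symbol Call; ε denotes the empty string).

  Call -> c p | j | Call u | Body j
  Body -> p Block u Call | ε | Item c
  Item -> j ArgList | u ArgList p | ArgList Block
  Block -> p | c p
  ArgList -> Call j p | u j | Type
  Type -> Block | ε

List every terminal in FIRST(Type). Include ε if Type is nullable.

From Type -> Block: add FIRST(Block) = { c, p }.
Type -> ε contributes ε.
Union: FIRST(Type) = { c, p, ε }.

{ c, p, ε }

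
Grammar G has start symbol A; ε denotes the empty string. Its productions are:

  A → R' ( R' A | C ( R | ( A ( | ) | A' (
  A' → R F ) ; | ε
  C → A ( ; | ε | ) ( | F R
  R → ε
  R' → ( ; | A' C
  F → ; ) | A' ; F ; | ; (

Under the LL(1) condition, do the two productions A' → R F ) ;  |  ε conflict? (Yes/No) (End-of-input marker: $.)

FIRST(R F ) ;) = { ; } and FIRST(ε) = { ε }.
The second alternative is nullable and FOLLOW(A') = { (, ), ; } shares ; with FIRST of the first — conflict.

Yes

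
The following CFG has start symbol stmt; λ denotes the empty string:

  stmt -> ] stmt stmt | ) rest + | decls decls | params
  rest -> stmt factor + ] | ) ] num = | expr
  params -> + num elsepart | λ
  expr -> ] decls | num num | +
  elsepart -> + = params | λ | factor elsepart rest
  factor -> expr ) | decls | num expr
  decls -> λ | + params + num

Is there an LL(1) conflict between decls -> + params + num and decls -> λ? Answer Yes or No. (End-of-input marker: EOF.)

Yes

FIRST(+ params + num) = { + } and FIRST(λ) = { λ }.
The second alternative is nullable and FOLLOW(decls) = { EOF, ), +, ], num } shares + with FIRST of the first — conflict.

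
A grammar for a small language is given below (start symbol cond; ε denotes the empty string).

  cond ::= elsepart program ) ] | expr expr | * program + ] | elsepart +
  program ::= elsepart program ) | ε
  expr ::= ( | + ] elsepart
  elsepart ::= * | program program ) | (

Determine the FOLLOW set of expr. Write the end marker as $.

In cond ::= expr expr: add FIRST(expr) = { (, + }.
In cond ::= expr expr: expr is at the end, add FOLLOW(cond) = { $ }.
Union: FOLLOW(expr) = { $, (, + }.

{ $, (, + }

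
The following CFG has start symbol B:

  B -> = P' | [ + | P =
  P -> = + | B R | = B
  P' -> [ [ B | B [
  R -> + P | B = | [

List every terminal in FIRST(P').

{ =, [ }

P' -> [ [ B contributes {[}.
From P' -> B [: add FIRST(B) = { =, [ }.
Union: FIRST(P') = { =, [ }.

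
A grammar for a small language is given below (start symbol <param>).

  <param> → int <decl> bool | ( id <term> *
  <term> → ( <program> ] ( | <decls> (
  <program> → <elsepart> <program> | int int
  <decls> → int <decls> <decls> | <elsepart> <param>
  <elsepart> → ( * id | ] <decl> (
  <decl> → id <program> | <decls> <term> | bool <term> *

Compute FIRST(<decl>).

{ (, ], bool, id, int }

<decl> → id <program> contributes {id}.
From <decl> → <decls> <term>: add FIRST(<decls>) = { (, ], int }.
<decl> → bool <term> * contributes {bool}.
Union: FIRST(<decl>) = { (, ], bool, id, int }.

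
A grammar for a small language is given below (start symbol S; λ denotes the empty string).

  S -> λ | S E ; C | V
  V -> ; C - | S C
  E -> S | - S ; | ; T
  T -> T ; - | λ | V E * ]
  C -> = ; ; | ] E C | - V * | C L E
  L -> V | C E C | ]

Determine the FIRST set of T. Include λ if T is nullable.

{ -, ;, =, ], λ }

From T -> T ; -: T nullable, take FIRST(T) ∪ {;} = { -, ;, =, ] }.
T -> λ contributes λ.
From T -> V E * ]: add FIRST(V) = { -, ;, =, ] }.
Union: FIRST(T) = { -, ;, =, ], λ }.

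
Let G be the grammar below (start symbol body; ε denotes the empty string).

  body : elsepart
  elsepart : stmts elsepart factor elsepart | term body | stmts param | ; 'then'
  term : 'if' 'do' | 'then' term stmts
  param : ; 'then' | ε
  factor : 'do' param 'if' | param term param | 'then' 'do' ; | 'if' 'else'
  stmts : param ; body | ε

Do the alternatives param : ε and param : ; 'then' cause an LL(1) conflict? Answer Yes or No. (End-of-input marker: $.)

Yes

FIRST(ε) = { ε } and FIRST(; 'then') = { ; }.
The first alternative is nullable and FOLLOW(param) = { $, 'do', 'if', 'then', ; } shares ; with FIRST of the second — conflict.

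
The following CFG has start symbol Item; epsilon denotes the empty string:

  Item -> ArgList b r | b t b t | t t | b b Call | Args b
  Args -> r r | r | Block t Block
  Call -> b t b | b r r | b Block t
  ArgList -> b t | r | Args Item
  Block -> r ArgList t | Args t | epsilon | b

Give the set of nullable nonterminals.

Directly nullable (have an epsilon-production): Block.
No other nonterminal has a production whose RHS symbols are all nullable.

{ Block }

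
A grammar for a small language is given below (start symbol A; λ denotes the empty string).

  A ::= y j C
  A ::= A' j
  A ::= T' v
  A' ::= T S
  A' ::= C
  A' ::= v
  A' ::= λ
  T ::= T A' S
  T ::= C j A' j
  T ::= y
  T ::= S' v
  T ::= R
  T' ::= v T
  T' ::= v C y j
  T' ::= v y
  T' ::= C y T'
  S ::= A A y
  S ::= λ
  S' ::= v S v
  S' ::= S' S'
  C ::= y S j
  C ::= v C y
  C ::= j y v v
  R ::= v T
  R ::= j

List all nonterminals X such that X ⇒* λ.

Directly nullable (have an λ-production): A', S.
No other nonterminal has a production whose RHS symbols are all nullable.

{ A', S }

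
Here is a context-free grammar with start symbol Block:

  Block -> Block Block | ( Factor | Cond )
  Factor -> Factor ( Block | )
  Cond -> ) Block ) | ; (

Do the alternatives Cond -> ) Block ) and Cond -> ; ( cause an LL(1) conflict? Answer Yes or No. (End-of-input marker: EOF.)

FIRST() Block )) = { ) } and FIRST(; () = { ; }.
The FIRST sets are disjoint and neither alternative is nullable — no conflict.

No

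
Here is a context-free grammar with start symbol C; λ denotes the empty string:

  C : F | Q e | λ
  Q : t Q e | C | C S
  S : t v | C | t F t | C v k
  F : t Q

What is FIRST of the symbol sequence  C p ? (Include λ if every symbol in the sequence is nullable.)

{ e, p, t, v }

Add FIRST(C)\{λ} = { e, t, v }; C is nullable, continue.
p is a terminal; add {p} and stop.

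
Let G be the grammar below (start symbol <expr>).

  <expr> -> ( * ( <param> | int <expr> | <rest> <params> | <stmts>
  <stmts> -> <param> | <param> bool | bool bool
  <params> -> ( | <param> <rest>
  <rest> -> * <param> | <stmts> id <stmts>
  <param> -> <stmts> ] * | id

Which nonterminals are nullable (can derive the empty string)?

{ } (none)

No nonterminal has an empty production or an RHS whose symbols are all nullable.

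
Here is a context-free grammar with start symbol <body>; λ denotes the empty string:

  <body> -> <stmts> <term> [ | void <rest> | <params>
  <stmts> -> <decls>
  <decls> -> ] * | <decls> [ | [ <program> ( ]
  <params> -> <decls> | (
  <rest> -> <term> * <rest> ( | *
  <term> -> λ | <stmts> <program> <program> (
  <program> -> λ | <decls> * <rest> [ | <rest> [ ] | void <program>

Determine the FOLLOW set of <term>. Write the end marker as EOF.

In <body> -> <stmts> <term> [: add FIRST([) = { [ }.
In <rest> -> <term> * <rest> (: add FIRST(* <rest> () = { * }.
Union: FOLLOW(<term>) = { *, [ }.

{ *, [ }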